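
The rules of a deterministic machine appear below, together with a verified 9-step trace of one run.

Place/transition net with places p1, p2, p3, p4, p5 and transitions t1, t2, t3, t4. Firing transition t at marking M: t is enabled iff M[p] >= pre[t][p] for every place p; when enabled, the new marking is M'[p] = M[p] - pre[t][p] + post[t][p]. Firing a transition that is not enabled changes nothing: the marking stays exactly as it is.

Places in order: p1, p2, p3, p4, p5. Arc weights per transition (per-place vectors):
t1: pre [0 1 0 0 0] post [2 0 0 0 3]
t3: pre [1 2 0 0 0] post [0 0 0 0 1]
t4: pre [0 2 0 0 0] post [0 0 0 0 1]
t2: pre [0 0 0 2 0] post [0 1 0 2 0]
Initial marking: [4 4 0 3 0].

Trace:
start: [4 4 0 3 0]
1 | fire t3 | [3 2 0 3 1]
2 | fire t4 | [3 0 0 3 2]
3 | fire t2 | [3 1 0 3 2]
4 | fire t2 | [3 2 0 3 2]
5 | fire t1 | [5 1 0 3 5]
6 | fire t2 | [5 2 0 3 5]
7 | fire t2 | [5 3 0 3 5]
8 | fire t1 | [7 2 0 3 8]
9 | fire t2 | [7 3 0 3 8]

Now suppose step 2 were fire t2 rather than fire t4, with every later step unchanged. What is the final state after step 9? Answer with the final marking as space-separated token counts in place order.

(re-executing from step 2 with the substitution; state before step 2: [3 2 0 3 1])
2 | fire t2 | [3 3 0 3 1]
3 | fire t2 | [3 4 0 3 1]
4 | fire t2 | [3 5 0 3 1]
5 | fire t1 | [5 4 0 3 4]
6 | fire t2 | [5 5 0 3 4]
7 | fire t2 | [5 6 0 3 4]
8 | fire t1 | [7 5 0 3 7]
9 | fire t2 | [7 6 0 3 7]

7 6 0 3 7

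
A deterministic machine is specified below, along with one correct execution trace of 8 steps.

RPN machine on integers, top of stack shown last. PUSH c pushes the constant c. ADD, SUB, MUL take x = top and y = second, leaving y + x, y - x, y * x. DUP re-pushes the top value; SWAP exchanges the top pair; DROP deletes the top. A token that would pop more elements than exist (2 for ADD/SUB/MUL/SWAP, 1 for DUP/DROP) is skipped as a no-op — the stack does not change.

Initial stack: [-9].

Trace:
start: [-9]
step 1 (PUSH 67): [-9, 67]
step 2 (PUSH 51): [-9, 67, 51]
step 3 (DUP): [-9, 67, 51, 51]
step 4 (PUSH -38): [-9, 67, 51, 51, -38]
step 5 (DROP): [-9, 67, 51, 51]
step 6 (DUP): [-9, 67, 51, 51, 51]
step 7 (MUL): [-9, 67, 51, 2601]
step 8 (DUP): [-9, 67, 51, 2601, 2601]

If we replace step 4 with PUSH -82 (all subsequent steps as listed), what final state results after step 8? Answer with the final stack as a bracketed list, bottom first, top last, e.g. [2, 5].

[-9, 67, 51, 2601, 2601]

(re-executing from step 4 with the substitution; state before step 4: [-9, 67, 51, 51])
step 4 (PUSH -82): [-9, 67, 51, 51, -82]
step 5 (DROP): [-9, 67, 51, 51]
step 6 (DUP): [-9, 67, 51, 51, 51]
step 7 (MUL): [-9, 67, 51, 2601]
step 8 (DUP): [-9, 67, 51, 2601, 2601]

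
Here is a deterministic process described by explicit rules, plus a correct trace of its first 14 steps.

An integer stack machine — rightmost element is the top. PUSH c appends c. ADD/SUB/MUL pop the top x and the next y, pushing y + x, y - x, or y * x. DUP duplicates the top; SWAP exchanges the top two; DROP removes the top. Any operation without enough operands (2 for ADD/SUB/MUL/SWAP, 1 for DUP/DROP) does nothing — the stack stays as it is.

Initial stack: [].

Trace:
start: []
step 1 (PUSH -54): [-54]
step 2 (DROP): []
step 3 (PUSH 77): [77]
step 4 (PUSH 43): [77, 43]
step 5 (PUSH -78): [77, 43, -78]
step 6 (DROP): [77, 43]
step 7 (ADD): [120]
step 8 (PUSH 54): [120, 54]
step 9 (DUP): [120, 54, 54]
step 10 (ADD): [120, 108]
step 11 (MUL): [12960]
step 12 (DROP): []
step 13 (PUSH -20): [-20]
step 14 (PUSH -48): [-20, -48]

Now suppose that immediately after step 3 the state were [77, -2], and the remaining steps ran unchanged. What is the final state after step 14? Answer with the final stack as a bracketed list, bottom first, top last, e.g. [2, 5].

state after step 3 := [77, -2]
step 4 (PUSH 43): [77, -2, 43]
step 5 (PUSH -78): [77, -2, 43, -78]
step 6 (DROP): [77, -2, 43]
step 7 (ADD): [77, 41]
step 8 (PUSH 54): [77, 41, 54]
step 9 (DUP): [77, 41, 54, 54]
step 10 (ADD): [77, 41, 108]
step 11 (MUL): [77, 4428]
step 12 (DROP): [77]
step 13 (PUSH -20): [77, -20]
step 14 (PUSH -48): [77, -20, -48]

[77, -20, -48]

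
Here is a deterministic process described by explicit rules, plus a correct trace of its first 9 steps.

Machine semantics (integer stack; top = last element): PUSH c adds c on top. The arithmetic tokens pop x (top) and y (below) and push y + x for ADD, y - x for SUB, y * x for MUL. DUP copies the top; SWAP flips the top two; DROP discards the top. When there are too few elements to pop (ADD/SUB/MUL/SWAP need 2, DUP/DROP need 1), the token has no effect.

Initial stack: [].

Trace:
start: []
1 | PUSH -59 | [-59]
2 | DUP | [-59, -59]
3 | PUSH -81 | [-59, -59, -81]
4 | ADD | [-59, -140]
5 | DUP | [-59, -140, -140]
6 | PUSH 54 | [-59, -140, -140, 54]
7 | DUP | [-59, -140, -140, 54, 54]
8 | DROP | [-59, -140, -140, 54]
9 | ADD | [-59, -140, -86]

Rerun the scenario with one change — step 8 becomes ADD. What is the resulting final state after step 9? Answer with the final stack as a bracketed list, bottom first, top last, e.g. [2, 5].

(re-executing from step 8 with the substitution; state before step 8: [-59, -140, -140, 54, 54])
8 | ADD | [-59, -140, -140, 108]
9 | ADD | [-59, -140, -32]

[-59, -140, -32]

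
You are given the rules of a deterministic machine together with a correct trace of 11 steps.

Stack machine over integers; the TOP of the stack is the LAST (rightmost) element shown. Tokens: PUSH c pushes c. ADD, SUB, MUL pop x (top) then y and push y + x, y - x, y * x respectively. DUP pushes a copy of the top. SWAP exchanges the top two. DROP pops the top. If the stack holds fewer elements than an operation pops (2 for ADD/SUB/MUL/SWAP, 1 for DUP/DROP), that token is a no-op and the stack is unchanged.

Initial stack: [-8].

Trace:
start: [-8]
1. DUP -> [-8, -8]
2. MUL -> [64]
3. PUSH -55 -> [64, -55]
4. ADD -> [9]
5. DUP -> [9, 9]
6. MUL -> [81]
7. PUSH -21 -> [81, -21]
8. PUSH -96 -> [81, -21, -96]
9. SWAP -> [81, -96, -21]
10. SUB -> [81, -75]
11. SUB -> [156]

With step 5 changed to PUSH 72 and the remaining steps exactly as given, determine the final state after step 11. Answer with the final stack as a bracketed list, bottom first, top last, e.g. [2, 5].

(re-executing from step 5 with the substitution; state before step 5: [9])
5. PUSH 72 -> [9, 72]
6. MUL -> [648]
7. PUSH -21 -> [648, -21]
8. PUSH -96 -> [648, -21, -96]
9. SWAP -> [648, -96, -21]
10. SUB -> [648, -75]
11. SUB -> [723]

[723]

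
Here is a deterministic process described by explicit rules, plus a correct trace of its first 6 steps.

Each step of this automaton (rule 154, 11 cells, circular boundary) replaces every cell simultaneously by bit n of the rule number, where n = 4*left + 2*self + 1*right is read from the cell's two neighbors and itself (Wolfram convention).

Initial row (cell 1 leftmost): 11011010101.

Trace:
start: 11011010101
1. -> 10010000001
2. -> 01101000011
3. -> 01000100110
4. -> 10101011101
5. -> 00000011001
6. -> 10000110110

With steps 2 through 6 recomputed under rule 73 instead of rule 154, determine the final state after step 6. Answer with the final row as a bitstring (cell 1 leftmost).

10110100101

(re-executing steps 2..6 under rule 73; state before step 2: 10010000001)
2. -> 10000111101
3. -> 10110100101
4. -> 10110000001
5. -> 10110111101
6. -> 10110100101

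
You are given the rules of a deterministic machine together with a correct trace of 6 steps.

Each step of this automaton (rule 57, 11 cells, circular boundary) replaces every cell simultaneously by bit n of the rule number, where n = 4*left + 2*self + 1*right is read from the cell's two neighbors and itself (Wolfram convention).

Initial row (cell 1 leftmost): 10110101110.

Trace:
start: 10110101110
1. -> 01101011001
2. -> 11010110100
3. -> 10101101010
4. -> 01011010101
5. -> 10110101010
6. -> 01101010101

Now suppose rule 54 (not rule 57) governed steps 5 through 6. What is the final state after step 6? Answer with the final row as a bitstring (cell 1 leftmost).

(re-executing steps 5..6 under rule 54; state before step 5: 01011010101)
5. -> 11100111111
6. -> 00011000000

00011000000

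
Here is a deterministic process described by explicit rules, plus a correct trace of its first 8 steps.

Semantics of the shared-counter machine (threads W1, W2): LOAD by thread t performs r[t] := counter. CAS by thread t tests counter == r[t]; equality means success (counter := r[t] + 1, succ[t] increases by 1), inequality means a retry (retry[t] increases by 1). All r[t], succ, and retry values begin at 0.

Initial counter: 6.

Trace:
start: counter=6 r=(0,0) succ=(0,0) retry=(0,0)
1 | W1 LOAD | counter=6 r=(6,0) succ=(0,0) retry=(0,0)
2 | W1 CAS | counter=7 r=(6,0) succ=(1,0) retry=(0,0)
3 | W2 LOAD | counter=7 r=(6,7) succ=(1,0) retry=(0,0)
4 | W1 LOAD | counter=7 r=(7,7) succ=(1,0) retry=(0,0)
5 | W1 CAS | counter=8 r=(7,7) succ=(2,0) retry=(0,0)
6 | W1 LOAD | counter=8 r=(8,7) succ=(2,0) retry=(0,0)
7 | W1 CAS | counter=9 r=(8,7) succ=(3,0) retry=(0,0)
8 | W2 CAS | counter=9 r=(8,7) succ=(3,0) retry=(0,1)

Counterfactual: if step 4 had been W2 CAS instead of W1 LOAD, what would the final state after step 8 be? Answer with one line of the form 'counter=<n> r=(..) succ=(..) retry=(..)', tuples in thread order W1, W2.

(re-executing from step 4 with the substitution; state before step 4: counter=7 r=(6,7) succ=(1,0) retry=(0,0))
4 | W2 CAS | counter=8 r=(6,7) succ=(1,1) retry=(0,0)
5 | W1 CAS | counter=8 r=(6,7) succ=(1,1) retry=(1,0)
6 | W1 LOAD | counter=8 r=(8,7) succ=(1,1) retry=(1,0)
7 | W1 CAS | counter=9 r=(8,7) succ=(2,1) retry=(1,0)
8 | W2 CAS | counter=9 r=(8,7) succ=(2,1) retry=(1,1)

counter=9 r=(8,7) succ=(2,1) retry=(1,1)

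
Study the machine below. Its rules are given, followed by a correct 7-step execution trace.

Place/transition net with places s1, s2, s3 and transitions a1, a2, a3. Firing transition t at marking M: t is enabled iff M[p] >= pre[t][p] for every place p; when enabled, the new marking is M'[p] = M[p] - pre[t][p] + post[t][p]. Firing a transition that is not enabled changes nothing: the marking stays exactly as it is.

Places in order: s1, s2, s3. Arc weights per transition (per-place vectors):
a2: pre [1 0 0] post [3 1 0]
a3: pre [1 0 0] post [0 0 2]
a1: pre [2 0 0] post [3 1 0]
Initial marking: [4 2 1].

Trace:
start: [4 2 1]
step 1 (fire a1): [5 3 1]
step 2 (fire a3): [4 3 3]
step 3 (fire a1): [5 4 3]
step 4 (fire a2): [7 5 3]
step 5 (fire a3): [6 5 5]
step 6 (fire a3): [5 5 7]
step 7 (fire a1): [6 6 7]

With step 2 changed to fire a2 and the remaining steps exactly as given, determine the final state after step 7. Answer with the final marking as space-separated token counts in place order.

9 7 5

(re-executing from step 2 with the substitution; state before step 2: [5 3 1])
step 2 (fire a2): [7 4 1]
step 3 (fire a1): [8 5 1]
step 4 (fire a2): [10 6 1]
step 5 (fire a3): [9 6 3]
step 6 (fire a3): [8 6 5]
step 7 (fire a1): [9 7 5]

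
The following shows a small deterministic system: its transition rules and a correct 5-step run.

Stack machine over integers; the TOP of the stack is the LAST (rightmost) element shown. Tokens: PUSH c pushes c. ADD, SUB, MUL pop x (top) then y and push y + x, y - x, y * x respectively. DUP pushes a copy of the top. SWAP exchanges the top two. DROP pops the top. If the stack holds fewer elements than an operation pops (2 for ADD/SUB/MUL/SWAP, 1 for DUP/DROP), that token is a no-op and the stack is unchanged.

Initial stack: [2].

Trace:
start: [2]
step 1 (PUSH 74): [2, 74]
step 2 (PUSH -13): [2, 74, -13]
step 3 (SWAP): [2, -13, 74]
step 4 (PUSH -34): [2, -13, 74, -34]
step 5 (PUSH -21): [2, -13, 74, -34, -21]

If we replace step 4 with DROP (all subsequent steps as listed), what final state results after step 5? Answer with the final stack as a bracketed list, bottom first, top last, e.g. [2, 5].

(re-executing from step 4 with the substitution; state before step 4: [2, -13, 74])
step 4 (DROP): [2, -13]
step 5 (PUSH -21): [2, -13, -21]

[2, -13, -21]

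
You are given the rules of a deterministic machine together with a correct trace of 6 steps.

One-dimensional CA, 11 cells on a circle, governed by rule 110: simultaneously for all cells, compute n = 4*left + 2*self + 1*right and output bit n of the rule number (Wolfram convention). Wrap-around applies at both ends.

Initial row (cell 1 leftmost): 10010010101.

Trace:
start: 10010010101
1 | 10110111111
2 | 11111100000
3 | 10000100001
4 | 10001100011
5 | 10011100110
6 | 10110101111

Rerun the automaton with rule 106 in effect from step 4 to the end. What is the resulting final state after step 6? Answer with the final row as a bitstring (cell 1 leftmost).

00100001111

(re-executing steps 4..6 under rule 106; state before step 4: 10000100001)
4 | 10001000011
5 | 10010000110
6 | 00100001111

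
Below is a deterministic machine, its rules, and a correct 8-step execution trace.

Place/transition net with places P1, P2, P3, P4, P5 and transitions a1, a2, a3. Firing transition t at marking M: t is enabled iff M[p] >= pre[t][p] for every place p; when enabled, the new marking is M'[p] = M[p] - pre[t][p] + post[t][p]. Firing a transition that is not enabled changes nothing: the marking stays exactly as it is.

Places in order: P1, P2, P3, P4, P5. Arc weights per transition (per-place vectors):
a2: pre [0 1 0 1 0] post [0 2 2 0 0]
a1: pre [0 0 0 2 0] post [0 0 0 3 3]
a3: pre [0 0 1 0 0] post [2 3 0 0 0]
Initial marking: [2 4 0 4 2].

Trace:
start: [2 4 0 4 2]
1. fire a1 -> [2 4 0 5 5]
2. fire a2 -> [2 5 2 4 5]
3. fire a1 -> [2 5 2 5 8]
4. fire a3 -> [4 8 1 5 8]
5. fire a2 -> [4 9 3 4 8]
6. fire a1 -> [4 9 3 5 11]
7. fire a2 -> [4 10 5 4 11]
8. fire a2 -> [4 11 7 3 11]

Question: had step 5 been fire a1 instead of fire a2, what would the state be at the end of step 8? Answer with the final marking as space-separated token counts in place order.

4 10 5 5 14

(re-executing from step 5 with the substitution; state before step 5: [4 8 1 5 8])
5. fire a1 -> [4 8 1 6 11]
6. fire a1 -> [4 8 1 7 14]
7. fire a2 -> [4 9 3 6 14]
8. fire a2 -> [4 10 5 5 14]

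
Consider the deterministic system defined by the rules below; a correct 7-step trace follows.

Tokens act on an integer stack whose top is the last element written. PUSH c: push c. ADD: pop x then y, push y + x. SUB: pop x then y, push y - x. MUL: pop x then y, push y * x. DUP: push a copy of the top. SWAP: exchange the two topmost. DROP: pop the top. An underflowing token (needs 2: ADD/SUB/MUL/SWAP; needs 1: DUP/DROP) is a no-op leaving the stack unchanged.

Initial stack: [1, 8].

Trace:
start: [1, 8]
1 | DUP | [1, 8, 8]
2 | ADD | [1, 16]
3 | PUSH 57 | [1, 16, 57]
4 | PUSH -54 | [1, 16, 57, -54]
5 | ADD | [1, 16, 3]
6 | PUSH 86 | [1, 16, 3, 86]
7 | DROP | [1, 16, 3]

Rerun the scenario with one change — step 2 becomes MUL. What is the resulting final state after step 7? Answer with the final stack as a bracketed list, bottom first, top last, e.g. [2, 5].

[1, 64, 3]

(re-executing from step 2 with the substitution; state before step 2: [1, 8, 8])
2 | MUL | [1, 64]
3 | PUSH 57 | [1, 64, 57]
4 | PUSH -54 | [1, 64, 57, -54]
5 | ADD | [1, 64, 3]
6 | PUSH 86 | [1, 64, 3, 86]
7 | DROP | [1, 64, 3]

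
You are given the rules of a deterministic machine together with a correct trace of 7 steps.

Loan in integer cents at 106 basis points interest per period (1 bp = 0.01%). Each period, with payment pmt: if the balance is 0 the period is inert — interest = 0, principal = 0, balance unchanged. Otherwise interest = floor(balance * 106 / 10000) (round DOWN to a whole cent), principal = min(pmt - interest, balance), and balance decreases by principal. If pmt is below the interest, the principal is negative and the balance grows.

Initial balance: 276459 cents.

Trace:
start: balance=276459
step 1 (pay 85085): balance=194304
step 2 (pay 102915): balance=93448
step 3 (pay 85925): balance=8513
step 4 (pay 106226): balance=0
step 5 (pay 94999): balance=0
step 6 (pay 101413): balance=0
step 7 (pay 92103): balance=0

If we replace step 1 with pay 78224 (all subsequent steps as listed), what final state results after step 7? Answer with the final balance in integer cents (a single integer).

(re-executing from step 1 with the substitution; state before step 1: balance=276459)
step 1 (pay 78224): balance=201165
step 2 (pay 102915): balance=100382
step 3 (pay 85925): balance=15521
step 4 (pay 106226): balance=0
step 5 (pay 94999): balance=0
step 6 (pay 101413): balance=0
step 7 (pay 92103): balance=0

0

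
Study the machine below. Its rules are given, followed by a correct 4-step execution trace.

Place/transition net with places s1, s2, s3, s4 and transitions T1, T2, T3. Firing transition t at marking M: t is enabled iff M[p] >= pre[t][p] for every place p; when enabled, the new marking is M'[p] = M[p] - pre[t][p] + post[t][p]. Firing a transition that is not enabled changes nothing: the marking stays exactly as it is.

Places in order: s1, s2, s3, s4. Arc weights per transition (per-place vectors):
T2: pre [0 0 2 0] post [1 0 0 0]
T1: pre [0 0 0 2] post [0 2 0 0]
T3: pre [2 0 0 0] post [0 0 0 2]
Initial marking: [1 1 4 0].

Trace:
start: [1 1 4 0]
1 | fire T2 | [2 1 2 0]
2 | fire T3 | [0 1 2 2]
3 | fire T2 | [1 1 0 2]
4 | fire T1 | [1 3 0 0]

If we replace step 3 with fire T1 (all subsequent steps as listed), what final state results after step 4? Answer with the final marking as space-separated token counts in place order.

0 3 2 0

(re-executing from step 3 with the substitution; state before step 3: [0 1 2 2])
3 | fire T1 | [0 3 2 0]
4 | fire T1 | [0 3 2 0]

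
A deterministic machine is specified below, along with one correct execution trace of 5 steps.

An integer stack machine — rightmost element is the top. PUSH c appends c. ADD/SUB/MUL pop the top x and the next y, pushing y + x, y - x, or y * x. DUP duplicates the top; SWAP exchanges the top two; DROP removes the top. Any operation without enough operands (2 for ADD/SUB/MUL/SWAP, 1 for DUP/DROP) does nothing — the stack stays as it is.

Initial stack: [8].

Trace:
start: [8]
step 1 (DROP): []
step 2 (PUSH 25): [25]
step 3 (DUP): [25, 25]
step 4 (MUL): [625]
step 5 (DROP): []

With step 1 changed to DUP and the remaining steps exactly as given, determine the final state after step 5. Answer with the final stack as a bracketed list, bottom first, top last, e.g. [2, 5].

[8, 8]

(re-executing from step 1 with the substitution; state before step 1: [8])
step 1 (DUP): [8, 8]
step 2 (PUSH 25): [8, 8, 25]
step 3 (DUP): [8, 8, 25, 25]
step 4 (MUL): [8, 8, 625]
step 5 (DROP): [8, 8]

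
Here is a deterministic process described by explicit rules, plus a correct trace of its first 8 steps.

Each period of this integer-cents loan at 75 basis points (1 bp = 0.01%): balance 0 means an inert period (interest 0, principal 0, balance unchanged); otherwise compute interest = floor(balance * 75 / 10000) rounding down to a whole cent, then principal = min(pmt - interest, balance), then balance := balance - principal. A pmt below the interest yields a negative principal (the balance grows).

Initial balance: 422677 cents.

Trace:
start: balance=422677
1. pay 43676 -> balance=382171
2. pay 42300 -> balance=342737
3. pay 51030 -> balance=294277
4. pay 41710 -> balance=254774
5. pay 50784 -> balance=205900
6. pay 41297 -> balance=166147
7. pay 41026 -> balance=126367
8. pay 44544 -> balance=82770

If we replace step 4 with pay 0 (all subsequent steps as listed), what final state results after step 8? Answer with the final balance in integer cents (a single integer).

125745

(re-executing from step 4 with the substitution; state before step 4: balance=294277)
4. pay 0 -> balance=296484
5. pay 50784 -> balance=247923
6. pay 41297 -> balance=208485
7. pay 41026 -> balance=169022
8. pay 44544 -> balance=125745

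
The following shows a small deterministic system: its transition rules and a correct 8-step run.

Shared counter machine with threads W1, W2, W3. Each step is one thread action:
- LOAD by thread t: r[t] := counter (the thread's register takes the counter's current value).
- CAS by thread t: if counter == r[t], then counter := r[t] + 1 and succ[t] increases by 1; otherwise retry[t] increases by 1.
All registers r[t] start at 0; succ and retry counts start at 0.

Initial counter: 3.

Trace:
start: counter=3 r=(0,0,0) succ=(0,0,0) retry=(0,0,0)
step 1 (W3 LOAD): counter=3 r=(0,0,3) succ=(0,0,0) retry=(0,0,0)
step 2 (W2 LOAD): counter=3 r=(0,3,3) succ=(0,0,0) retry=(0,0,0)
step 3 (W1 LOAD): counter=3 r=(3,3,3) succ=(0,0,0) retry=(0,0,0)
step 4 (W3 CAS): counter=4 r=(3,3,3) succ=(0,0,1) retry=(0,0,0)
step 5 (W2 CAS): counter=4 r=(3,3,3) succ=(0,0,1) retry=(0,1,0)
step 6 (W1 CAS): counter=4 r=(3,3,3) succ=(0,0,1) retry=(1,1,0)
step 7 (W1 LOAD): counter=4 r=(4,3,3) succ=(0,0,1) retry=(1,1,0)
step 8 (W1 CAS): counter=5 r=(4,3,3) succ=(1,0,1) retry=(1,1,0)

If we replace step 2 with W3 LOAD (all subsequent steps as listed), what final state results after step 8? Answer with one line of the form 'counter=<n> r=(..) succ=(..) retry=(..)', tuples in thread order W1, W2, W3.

(re-executing from step 2 with the substitution; state before step 2: counter=3 r=(0,0,3) succ=(0,0,0) retry=(0,0,0))
step 2 (W3 LOAD): counter=3 r=(0,0,3) succ=(0,0,0) retry=(0,0,0)
step 3 (W1 LOAD): counter=3 r=(3,0,3) succ=(0,0,0) retry=(0,0,0)
step 4 (W3 CAS): counter=4 r=(3,0,3) succ=(0,0,1) retry=(0,0,0)
step 5 (W2 CAS): counter=4 r=(3,0,3) succ=(0,0,1) retry=(0,1,0)
step 6 (W1 CAS): counter=4 r=(3,0,3) succ=(0,0,1) retry=(1,1,0)
step 7 (W1 LOAD): counter=4 r=(4,0,3) succ=(0,0,1) retry=(1,1,0)
step 8 (W1 CAS): counter=5 r=(4,0,3) succ=(1,0,1) retry=(1,1,0)

counter=5 r=(4,0,3) succ=(1,0,1) retry=(1,1,0)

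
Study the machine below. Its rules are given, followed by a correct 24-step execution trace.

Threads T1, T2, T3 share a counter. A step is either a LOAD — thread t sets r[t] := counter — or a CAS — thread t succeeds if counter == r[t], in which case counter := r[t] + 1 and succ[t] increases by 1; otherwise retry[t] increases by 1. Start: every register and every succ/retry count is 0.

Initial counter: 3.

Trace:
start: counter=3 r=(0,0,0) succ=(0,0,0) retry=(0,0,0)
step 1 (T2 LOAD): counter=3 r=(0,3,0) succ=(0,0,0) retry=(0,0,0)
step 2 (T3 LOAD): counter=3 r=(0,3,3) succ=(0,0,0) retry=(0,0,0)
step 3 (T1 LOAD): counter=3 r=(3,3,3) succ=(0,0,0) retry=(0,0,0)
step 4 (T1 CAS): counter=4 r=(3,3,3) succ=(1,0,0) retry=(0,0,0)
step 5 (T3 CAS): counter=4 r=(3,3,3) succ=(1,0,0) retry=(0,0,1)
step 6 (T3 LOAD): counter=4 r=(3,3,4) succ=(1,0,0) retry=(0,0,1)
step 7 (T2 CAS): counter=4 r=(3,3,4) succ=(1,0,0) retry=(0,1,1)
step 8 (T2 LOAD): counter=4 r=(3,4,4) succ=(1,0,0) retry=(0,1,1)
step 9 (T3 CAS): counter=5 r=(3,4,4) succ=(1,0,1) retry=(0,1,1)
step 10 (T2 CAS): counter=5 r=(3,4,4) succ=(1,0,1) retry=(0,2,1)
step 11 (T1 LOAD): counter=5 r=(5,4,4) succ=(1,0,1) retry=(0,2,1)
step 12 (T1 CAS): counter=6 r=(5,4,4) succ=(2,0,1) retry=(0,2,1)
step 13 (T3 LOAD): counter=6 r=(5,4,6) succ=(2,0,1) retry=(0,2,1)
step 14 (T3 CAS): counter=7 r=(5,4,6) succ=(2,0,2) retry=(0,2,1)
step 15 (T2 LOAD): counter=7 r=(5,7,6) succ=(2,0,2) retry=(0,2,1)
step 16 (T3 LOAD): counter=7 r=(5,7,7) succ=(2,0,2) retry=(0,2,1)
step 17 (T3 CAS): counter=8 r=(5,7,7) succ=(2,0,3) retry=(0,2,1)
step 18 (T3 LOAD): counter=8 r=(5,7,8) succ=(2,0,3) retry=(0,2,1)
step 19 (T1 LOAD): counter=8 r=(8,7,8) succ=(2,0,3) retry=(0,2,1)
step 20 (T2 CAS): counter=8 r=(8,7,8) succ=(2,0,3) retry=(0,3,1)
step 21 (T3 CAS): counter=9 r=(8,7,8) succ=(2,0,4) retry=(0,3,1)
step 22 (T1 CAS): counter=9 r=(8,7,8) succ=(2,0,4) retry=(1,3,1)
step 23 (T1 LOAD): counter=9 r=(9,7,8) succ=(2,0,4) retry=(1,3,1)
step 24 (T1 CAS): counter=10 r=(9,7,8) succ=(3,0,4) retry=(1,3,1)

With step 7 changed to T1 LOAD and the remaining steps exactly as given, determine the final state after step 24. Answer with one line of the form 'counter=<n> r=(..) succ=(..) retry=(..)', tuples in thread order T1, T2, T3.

(re-executing from step 7 with the substitution; state before step 7: counter=4 r=(3,3,4) succ=(1,0,0) retry=(0,0,1))
step 7 (T1 LOAD): counter=4 r=(4,3,4) succ=(1,0,0) retry=(0,0,1)
step 8 (T2 LOAD): counter=4 r=(4,4,4) succ=(1,0,0) retry=(0,0,1)
step 9 (T3 CAS): counter=5 r=(4,4,4) succ=(1,0,1) retry=(0,0,1)
step 10 (T2 CAS): counter=5 r=(4,4,4) succ=(1,0,1) retry=(0,1,1)
step 11 (T1 LOAD): counter=5 r=(5,4,4) succ=(1,0,1) retry=(0,1,1)
step 12 (T1 CAS): counter=6 r=(5,4,4) succ=(2,0,1) retry=(0,1,1)
step 13 (T3 LOAD): counter=6 r=(5,4,6) succ=(2,0,1) retry=(0,1,1)
step 14 (T3 CAS): counter=7 r=(5,4,6) succ=(2,0,2) retry=(0,1,1)
step 15 (T2 LOAD): counter=7 r=(5,7,6) succ=(2,0,2) retry=(0,1,1)
step 16 (T3 LOAD): counter=7 r=(5,7,7) succ=(2,0,2) retry=(0,1,1)
step 17 (T3 CAS): counter=8 r=(5,7,7) succ=(2,0,3) retry=(0,1,1)
step 18 (T3 LOAD): counter=8 r=(5,7,8) succ=(2,0,3) retry=(0,1,1)
step 19 (T1 LOAD): counter=8 r=(8,7,8) succ=(2,0,3) retry=(0,1,1)
step 20 (T2 CAS): counter=8 r=(8,7,8) succ=(2,0,3) retry=(0,2,1)
step 21 (T3 CAS): counter=9 r=(8,7,8) succ=(2,0,4) retry=(0,2,1)
step 22 (T1 CAS): counter=9 r=(8,7,8) succ=(2,0,4) retry=(1,2,1)
step 23 (T1 LOAD): counter=9 r=(9,7,8) succ=(2,0,4) retry=(1,2,1)
step 24 (T1 CAS): counter=10 r=(9,7,8) succ=(3,0,4) retry=(1,2,1)

counter=10 r=(9,7,8) succ=(3,0,4) retry=(1,2,1)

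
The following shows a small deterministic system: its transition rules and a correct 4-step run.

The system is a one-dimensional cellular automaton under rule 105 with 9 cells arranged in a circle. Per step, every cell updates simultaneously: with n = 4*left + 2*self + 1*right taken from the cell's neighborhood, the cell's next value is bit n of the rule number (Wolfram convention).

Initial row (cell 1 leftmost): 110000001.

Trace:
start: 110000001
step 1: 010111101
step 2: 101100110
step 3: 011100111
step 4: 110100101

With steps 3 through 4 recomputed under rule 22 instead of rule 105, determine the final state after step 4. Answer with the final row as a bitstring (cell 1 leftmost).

110100101

(re-executing steps 3..4 under rule 22; state before step 3: 101100110)
step 3: 100011000
step 4: 110100101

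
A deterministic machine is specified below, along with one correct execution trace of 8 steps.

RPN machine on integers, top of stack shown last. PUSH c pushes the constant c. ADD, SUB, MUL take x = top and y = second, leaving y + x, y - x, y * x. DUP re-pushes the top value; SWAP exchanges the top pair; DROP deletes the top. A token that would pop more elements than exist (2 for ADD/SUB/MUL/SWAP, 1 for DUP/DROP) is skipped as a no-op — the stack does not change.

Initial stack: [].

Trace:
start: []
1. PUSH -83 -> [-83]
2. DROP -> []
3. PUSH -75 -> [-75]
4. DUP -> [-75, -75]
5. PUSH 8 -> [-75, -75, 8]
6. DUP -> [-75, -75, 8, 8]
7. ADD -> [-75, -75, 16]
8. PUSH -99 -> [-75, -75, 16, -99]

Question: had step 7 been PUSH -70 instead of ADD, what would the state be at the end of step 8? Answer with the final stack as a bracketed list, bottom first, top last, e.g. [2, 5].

[-75, -75, 8, 8, -70, -99]

(re-executing from step 7 with the substitution; state before step 7: [-75, -75, 8, 8])
7. PUSH -70 -> [-75, -75, 8, 8, -70]
8. PUSH -99 -> [-75, -75, 8, 8, -70, -99]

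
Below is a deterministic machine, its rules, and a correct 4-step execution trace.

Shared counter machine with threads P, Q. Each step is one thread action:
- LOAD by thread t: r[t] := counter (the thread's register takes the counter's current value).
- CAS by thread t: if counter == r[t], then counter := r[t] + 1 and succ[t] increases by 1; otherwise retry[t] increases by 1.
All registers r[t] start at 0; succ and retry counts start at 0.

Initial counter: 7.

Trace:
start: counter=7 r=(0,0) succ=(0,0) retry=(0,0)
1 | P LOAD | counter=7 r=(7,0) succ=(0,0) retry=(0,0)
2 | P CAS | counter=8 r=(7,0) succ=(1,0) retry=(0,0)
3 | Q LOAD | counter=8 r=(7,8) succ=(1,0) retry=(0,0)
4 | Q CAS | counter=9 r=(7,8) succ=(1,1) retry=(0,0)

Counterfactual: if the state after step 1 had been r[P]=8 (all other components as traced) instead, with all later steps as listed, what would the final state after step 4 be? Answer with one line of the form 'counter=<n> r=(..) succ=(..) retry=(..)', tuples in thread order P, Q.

counter=8 r=(8,7) succ=(0,1) retry=(1,0)

state after step 1 := counter=7 r=(8,0) succ=(0,0) retry=(0,0)
2 | P CAS | counter=7 r=(8,0) succ=(0,0) retry=(1,0)
3 | Q LOAD | counter=7 r=(8,7) succ=(0,0) retry=(1,0)
4 | Q CAS | counter=8 r=(8,7) succ=(0,1) retry=(1,0)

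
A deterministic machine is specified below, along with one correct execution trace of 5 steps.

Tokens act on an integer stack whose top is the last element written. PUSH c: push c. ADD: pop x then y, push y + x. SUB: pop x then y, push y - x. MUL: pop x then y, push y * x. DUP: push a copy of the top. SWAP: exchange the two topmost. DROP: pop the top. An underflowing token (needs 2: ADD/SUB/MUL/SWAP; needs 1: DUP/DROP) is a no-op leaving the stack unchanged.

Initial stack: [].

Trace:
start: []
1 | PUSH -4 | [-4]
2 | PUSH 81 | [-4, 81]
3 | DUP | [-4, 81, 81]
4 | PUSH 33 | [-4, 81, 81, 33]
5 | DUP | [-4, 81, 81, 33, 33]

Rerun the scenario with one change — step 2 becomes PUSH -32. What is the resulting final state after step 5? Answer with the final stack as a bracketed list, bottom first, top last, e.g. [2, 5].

[-4, -32, -32, 33, 33]

(re-executing from step 2 with the substitution; state before step 2: [-4])
2 | PUSH -32 | [-4, -32]
3 | DUP | [-4, -32, -32]
4 | PUSH 33 | [-4, -32, -32, 33]
5 | DUP | [-4, -32, -32, 33, 33]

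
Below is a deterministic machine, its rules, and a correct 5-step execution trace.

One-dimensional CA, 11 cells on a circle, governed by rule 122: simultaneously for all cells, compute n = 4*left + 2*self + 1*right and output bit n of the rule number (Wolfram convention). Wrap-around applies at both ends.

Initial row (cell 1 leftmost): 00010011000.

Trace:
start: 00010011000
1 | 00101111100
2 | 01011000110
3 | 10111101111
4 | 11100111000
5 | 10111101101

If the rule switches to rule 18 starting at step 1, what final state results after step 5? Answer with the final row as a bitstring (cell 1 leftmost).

00100001101

(re-executing steps 1..5 under rule 18; state before step 1: 00010011000)
1 | 00101100100
2 | 01000011010
3 | 10100100001
4 | 00011010010
5 | 00100001101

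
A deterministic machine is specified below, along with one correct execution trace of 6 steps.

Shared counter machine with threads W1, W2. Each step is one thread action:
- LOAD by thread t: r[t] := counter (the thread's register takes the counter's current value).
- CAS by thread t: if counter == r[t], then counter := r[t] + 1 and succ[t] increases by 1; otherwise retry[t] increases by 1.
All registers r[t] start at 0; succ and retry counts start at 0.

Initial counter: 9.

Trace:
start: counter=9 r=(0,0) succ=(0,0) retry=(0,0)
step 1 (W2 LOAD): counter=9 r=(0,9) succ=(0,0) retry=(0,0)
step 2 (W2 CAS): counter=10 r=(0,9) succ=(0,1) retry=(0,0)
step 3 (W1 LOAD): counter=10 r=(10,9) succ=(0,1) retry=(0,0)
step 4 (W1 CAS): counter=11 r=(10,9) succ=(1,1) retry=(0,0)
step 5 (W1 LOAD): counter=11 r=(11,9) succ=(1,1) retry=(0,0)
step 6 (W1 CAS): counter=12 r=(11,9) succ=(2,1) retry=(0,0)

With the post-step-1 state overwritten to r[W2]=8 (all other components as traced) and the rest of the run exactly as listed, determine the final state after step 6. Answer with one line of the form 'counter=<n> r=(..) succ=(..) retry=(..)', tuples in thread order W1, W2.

counter=11 r=(10,8) succ=(2,0) retry=(0,1)

state after step 1 := counter=9 r=(0,8) succ=(0,0) retry=(0,0)
step 2 (W2 CAS): counter=9 r=(0,8) succ=(0,0) retry=(0,1)
step 3 (W1 LOAD): counter=9 r=(9,8) succ=(0,0) retry=(0,1)
step 4 (W1 CAS): counter=10 r=(9,8) succ=(1,0) retry=(0,1)
step 5 (W1 LOAD): counter=10 r=(10,8) succ=(1,0) retry=(0,1)
step 6 (W1 CAS): counter=11 r=(10,8) succ=(2,0) retry=(0,1)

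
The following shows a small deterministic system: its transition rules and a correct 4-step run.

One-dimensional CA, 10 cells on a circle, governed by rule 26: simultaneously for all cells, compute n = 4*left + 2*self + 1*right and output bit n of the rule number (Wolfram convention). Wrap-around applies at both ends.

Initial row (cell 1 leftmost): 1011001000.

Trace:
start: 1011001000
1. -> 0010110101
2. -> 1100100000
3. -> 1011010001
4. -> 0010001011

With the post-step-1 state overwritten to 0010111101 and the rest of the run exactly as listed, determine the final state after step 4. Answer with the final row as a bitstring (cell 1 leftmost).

0010001011

state after step 1 := 0010111101
2. -> 1100100000
3. -> 1011010001
4. -> 0010001011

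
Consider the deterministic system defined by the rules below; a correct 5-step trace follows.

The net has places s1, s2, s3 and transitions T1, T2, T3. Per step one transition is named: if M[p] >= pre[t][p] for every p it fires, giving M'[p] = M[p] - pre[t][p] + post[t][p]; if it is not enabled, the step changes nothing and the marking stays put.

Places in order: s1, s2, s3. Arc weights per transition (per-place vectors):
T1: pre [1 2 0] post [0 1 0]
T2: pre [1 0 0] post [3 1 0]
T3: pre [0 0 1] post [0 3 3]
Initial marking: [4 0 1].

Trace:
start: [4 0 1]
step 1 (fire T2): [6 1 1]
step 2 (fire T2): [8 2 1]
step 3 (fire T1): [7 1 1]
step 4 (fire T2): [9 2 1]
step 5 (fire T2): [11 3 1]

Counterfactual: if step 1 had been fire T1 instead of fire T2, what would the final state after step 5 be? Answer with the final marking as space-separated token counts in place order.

(re-executing from step 1 with the substitution; state before step 1: [4 0 1])
step 1 (fire T1): [4 0 1]
step 2 (fire T2): [6 1 1]
step 3 (fire T1): [6 1 1]
step 4 (fire T2): [8 2 1]
step 5 (fire T2): [10 3 1]

10 3 1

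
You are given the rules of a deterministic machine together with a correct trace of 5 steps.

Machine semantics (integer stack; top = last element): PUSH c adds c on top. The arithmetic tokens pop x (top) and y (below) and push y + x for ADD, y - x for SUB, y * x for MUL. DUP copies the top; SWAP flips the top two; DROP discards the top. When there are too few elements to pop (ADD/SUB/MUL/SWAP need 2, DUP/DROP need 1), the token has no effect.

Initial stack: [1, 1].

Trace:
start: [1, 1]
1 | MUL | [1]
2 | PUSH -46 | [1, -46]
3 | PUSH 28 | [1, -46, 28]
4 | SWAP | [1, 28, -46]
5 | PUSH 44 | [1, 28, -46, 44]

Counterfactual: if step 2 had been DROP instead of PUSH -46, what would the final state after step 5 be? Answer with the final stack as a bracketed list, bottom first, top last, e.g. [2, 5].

(re-executing from step 2 with the substitution; state before step 2: [1])
2 | DROP | []
3 | PUSH 28 | [28]
4 | SWAP | [28]
5 | PUSH 44 | [28, 44]

[28, 44]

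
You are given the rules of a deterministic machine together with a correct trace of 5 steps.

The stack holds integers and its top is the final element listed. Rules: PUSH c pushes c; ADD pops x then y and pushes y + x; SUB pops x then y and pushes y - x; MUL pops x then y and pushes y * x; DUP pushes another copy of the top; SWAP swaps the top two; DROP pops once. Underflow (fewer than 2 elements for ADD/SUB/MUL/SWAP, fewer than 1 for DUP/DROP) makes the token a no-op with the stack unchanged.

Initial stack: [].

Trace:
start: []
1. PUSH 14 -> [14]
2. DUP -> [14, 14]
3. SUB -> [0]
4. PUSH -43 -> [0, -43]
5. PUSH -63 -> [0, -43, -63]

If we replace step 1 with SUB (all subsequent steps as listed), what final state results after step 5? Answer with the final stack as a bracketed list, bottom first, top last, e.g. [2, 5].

[-43, -63]

(re-executing from step 1 with the substitution; state before step 1: [])
1. SUB -> []
2. DUP -> []
3. SUB -> []
4. PUSH -43 -> [-43]
5. PUSH -63 -> [-43, -63]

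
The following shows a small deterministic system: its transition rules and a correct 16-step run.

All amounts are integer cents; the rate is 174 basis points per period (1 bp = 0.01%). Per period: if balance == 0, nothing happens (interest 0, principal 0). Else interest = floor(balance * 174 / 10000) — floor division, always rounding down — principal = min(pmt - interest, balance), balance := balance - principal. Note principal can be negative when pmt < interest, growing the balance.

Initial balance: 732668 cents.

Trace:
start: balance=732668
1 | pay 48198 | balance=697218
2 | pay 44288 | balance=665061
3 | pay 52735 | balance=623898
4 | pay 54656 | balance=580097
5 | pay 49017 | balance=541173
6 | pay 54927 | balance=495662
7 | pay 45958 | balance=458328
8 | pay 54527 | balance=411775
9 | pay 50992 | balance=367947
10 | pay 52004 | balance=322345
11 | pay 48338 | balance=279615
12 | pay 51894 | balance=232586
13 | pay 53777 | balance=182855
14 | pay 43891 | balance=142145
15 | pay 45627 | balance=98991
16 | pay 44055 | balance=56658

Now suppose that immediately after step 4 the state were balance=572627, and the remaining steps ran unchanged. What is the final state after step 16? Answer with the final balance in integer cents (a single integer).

state after step 4 := balance=572627
5 | pay 49017 | balance=533573
6 | pay 54927 | balance=487930
7 | pay 45958 | balance=450461
8 | pay 54527 | balance=403772
9 | pay 50992 | balance=359805
10 | pay 52004 | balance=314061
11 | pay 48338 | balance=271187
12 | pay 51894 | balance=224011
13 | pay 53777 | balance=174131
14 | pay 43891 | balance=133269
15 | pay 45627 | balance=89960
16 | pay 44055 | balance=47470

47470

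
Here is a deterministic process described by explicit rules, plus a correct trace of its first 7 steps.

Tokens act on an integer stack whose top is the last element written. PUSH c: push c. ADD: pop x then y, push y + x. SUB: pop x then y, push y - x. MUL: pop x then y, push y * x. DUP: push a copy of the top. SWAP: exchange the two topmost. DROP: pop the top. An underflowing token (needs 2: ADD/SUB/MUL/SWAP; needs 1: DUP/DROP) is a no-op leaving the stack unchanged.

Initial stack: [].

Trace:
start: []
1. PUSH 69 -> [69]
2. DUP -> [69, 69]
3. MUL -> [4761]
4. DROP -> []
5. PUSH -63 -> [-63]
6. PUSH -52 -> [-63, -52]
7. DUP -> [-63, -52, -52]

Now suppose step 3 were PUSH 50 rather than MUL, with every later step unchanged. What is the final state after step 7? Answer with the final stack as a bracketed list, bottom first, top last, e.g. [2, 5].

(re-executing from step 3 with the substitution; state before step 3: [69, 69])
3. PUSH 50 -> [69, 69, 50]
4. DROP -> [69, 69]
5. PUSH -63 -> [69, 69, -63]
6. PUSH -52 -> [69, 69, -63, -52]
7. DUP -> [69, 69, -63, -52, -52]

[69, 69, -63, -52, -52]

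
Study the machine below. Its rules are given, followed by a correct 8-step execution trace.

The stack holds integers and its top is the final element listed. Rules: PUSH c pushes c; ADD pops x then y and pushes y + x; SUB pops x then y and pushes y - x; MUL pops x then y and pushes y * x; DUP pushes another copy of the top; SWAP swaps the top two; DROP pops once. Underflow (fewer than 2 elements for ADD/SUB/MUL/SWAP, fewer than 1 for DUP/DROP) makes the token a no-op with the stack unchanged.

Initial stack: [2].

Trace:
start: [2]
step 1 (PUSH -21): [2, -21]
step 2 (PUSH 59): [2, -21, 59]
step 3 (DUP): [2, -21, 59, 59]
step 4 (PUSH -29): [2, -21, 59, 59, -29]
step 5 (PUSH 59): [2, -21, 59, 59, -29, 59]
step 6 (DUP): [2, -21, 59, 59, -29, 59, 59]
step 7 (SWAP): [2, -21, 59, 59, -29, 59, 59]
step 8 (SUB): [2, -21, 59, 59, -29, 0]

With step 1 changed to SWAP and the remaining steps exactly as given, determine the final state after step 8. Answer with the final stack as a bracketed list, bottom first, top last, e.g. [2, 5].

[2, 59, 59, -29, 0]

(re-executing from step 1 with the substitution; state before step 1: [2])
step 1 (SWAP): [2]
step 2 (PUSH 59): [2, 59]
step 3 (DUP): [2, 59, 59]
step 4 (PUSH -29): [2, 59, 59, -29]
step 5 (PUSH 59): [2, 59, 59, -29, 59]
step 6 (DUP): [2, 59, 59, -29, 59, 59]
step 7 (SWAP): [2, 59, 59, -29, 59, 59]
step 8 (SUB): [2, 59, 59, -29, 0]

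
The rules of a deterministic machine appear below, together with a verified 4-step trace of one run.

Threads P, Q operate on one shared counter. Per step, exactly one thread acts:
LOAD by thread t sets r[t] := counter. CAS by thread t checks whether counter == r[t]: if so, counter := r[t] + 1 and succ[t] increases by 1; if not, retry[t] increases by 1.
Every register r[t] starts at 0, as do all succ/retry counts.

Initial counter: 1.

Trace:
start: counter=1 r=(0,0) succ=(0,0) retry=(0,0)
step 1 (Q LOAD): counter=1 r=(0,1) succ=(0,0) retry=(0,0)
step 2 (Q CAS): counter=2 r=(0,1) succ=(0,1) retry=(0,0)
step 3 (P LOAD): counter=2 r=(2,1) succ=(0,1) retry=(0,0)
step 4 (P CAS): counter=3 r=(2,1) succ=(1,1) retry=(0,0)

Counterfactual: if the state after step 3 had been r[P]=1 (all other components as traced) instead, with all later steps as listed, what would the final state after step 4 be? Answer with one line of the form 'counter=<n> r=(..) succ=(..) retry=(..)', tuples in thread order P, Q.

counter=2 r=(1,1) succ=(0,1) retry=(1,0)

state after step 3 := counter=2 r=(1,1) succ=(0,1) retry=(0,0)
step 4 (P CAS): counter=2 r=(1,1) succ=(0,1) retry=(1,0)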